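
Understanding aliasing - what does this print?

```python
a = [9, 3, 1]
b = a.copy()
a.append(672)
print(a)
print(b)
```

Key concept: list.copy() creates independent copy.
Step by step:
`a = [9, 3, 1]` → a = [9, 3, 1]
`b = a.copy()` → b = [9, 3, 1]
`a.append(672)` → a = [9, 3, 1, 672]
`print(a)` → prints [9, 3, 1, 672]
`print(b)` → prints [9, 3, 1]

Answer:
[9, 3, 1, 672]
[9, 3, 1]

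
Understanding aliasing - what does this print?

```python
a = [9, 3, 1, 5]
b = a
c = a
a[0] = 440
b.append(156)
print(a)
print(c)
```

Key concept: multiple aliases.
Step by step:
`a = [9, 3, 1, 5]` → a = [9, 3, 1, 5]
`b = a` → b = [9, 3, 1, 5] (same object as a)
`c = a` → c = [9, 3, 1, 5] (same object as a, b)
`a[0] = 440` → a = [440, 3, 1, 5] (same object as b, c); b = [440, 3, 1, 5] (same object as a, c); c = [440, 3, 1, 5] (same object as a, b)
`b.append(156)` → a = [440, 3, 1, 5, 156] (same object as b, c); b = [440, 3, 1, 5, 156] (same object as a, c); c = [440, 3, 1, 5, 156] (same object as a, b)
`print(a)` → prints [440, 3, 1, 5, 156]
`print(c)` → prints [440, 3, 1, 5, 156]

Answer:
[440, 3, 1, 5, 156]
[440, 3, 1, 5, 156]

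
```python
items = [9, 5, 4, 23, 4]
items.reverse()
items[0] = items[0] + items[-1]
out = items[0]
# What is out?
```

Trace:
`items = [9, 5, 4, 23, 4]` → items = [9, 5, 4, 23, 4]
`items.reverse()` → items = [4, 23, 4, 5, 9]
`items[0] = items[0] + items[-1]` → items = [13, 23, 4, 5, 9]
`out = items[0]` → out = 13
So out = 13

Answer: 13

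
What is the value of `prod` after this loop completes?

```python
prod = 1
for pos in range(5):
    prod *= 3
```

3^5 = 243
`prod` takes the values: 1 → 3 → 9 → 27 → 81 → 243

Answer: 243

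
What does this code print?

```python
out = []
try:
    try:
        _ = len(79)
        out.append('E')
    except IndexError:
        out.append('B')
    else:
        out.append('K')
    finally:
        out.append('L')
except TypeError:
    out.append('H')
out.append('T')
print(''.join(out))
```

Execution trace: 'L' (finally) → 'H' (outer except TypeError) → 'T' (after the try/except). Output: LHT

Answer: LHT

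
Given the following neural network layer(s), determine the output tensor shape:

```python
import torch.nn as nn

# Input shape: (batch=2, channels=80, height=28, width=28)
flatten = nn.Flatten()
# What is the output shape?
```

Input: (2, 80, 28, 28) -> Output: (2, 62720)

Answer: (2, 62720)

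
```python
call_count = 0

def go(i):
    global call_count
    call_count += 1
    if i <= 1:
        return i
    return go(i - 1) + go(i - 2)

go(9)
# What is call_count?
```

Calls(i) = 1 + Calls(i-1) + Calls(i-2); Calls(0)=Calls(1)=1. For i=9 this gives 109.

Answer: 109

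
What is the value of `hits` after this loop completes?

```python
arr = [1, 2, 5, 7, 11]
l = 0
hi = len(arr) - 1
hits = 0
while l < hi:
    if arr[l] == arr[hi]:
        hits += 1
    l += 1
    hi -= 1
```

Count matching pairs from ends
`hits` takes the values: 0

Answer: 0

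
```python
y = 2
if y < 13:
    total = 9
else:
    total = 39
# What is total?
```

Trace:
`y = 2` → y = 2
`if y < 13: ...` → y < 13 is True → total = 9
So total = 9

Answer: 9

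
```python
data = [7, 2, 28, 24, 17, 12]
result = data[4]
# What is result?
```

Trace:
`data = [7, 2, 28, 24, 17, 12]` → data = [7, 2, 28, 24, 17, 12]
`result = data[4]` → result = 17
So result = 17

Answer: 17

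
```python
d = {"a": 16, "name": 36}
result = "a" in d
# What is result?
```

Trace:
`d = {"a": 16, "name": 36}` → d = {'a': 16, 'name': 36}
`result = "a" in d` → result = True
So result = True

Answer: True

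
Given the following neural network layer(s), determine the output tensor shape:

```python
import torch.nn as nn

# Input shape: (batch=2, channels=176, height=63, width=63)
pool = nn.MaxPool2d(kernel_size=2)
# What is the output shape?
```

Input: (2, 176, 63, 63) -> Output: (2, 176, 31, 31)

Answer: (2, 176, 31, 31)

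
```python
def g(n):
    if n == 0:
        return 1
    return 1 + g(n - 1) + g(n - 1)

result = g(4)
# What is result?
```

g(n) = 1 + 2·g(n-1), g(0)=1. Closed form: (1+1)·2^4 - 1 = 31.

Answer: 31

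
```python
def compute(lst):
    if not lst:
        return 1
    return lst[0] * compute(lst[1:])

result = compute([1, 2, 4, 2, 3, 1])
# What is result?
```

Product over [1, 2, 4, 2, 3, 1] = 1 * 2 * 4 * 2 * 3 * 1 = 48

Answer: 48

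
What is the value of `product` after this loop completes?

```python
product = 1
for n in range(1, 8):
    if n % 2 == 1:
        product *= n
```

Product of odd numbers 1 to 7
`product` takes the values: 1 → 3 → 15 → 105

Answer: 105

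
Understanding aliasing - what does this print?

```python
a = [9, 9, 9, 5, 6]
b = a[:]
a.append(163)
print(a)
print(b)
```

Key concept: slice [:] creates copy.
Step by step:
`a = [9, 9, 9, 5, 6]` → a = [9, 9, 9, 5, 6]
`b = a[:]` → b = [9, 9, 9, 5, 6]
`a.append(163)` → a = [9, 9, 9, 5, 6, 163]
`print(a)` → prints [9, 9, 9, 5, 6, 163]
`print(b)` → prints [9, 9, 9, 5, 6]

Answer:
[9, 9, 9, 5, 6, 163]
[9, 9, 9, 5, 6]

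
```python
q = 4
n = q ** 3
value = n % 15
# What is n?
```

Trace:
`q = 4` → q = 4
`n = q ** 3` → n = 64
`value = n % 15` → value = 4
So n = 64

Answer: 64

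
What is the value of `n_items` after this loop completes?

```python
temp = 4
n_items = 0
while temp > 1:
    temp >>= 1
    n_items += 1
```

Count right shifts until 1
`n_items` takes the values: 0 → 1 → 2

Answer: 2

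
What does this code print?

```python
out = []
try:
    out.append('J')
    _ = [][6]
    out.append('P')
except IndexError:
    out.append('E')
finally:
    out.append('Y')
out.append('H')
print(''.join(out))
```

Execution trace: 'J' (try body) → 'E' (except IndexError) → 'Y' (finally) → 'H' (after the try/except). Output: JEYH

Answer: JEYH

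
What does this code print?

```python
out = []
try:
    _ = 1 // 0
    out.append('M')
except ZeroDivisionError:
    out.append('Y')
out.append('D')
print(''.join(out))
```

Execution trace: 'Y' (except ZeroDivisionError) → 'D' (after the try/except). Output: YD

Answer: YD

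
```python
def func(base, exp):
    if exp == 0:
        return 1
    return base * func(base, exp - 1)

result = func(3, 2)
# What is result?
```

func(3, 2) = 3 * 3 = 9

Answer: 9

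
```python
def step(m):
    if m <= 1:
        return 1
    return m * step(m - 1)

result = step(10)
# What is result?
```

step(10) = 10 * 9 * 8 * 7 * 6 * 5 * 4 * 3 * 2 * 1 = 3628800

Answer: 3628800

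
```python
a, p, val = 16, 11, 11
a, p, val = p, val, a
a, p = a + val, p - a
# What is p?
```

Trace:
`a, p, val = 16, 11, 11` → a = 16; p = 11; val = 11
`a, p, val = p, val, a` → a = 11; p = 11; val = 16
`a, p = a + val, p - a` → a = 27; p = 0
So p = 0

Answer: 0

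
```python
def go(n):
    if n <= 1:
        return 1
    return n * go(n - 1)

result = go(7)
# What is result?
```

go(7) = 7 * 6 * 5 * 4 * 3 * 2 * 1 = 5040

Answer: 5040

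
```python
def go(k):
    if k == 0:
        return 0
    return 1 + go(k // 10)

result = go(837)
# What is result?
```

Count of digits of 837: 3

Answer: 3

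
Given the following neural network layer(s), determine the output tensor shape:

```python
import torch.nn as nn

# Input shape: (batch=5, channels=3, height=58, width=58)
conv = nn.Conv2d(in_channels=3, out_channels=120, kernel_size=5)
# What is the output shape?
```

Input: (5, 3, 58, 58) -> Output: (5, 120, 54, 54)

Answer: (5, 120, 54, 54)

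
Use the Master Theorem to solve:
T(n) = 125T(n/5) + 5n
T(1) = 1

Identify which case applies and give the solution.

a=125, b=5, f(n)=5n. log_5(125) = 3. Since c=1 < 3, Case 1 applies: T(n) = Θ(n^log_b(a)) = O(n^3).

Answer: O(n^3) - Case 1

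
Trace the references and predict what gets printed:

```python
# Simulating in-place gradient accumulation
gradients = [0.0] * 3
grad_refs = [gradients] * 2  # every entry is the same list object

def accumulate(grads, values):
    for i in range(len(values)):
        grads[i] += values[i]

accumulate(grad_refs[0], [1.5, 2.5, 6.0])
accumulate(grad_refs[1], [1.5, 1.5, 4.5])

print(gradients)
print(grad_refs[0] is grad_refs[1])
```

Key concept: gradient accumulation aliasing.
Step by step:
`gradients = [0.0] * 3` → gradients = [0.0, 0.0, 0.0]
`grad_refs = [gradients] * 2` → grad_refs = [[0.0, 0.0, 0.0], [0.0, 0.0, 0.0]]
`accumulate(grad_refs[0], [1.5, 2.5, 6.0])` → gradients = [1.5, 2.5, 6.0]; grad_refs = [[1.5, 2.5, 6.0], [1.5, 2.5, 6.0]]
`accumulate(grad_refs[1], [1.5, 1.5, 4.5])` → gradients = [3.0, 4.0, 10.5]; grad_refs = [[3.0, 4.0, 10.5], [3.0, 4.0, 10.5]]
`print(gradients)` → prints [3.0, 4.0, 10.5]
`print(grad_refs[0] is grad_refs[1])` → prints True

Answer:
[3.0, 4.0, 10.5]
True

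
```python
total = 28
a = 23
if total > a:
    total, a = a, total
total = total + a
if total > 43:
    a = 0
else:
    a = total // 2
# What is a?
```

Trace:
`total = 28` → total = 28
`a = 23` → a = 23
`if total > a: ...` → total > a is True → total = 23; a = 28
`total = total + a` → total = 51
`if total > 43: ...` → total > 43 is True → a = 0
So a = 0

Answer: 0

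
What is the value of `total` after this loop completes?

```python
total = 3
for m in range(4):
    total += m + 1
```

Start at 3, add 1 to 4 = 13
`total` takes the values: 3 → 4 → 6 → 9 → 13

Answer: 13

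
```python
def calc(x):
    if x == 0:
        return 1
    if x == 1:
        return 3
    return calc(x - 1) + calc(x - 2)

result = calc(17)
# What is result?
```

Build up from base cases: calc(0)=1, calc(1)=3, calc(2)=4, calc(3)=7, calc(4)=11, calc(5)=18, calc(6)=29, ..., calc(17)=5778

Answer: 5778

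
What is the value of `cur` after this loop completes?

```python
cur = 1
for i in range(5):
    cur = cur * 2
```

Multiply by 2, 5 times: 1 * 2^5 = 32
`cur` takes the values: 1 → 2 → 4 → 8 → 16 → 32

Answer: 32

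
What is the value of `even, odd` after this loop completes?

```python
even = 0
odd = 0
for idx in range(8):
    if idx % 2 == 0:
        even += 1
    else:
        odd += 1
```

Count evens and odds in range(8)
`even, odd` takes the values: (0, 0) → (1, 0) → (1, 1) → (2, 1) → (2, 2) → (3, 2) → (3, 3) → (4, 3) → (4, 4)

Answer: 4, 4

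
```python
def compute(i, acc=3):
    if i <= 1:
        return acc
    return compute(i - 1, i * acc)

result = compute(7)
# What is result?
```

Accumulator trace (n, acc): (7, 3) -> (6, 21) -> (5, 126) -> (4, 630) -> (3, 2520) -> (2, 7560) -> (1, 15120) -> return 15120

Answer: 15120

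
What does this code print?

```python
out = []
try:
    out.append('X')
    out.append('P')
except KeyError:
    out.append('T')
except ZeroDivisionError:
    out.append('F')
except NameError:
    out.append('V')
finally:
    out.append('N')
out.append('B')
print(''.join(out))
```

Execution trace: 'X' (try body) → 'P' (try body, no exception) → 'N' (finally) → 'B' (after the try/except). Output: XPNB

Answer: XPNB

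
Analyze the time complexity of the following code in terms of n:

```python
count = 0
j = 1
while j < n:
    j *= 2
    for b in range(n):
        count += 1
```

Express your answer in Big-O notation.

Each loop level contributes: log n × n. Multiplying the contributions gives O(n log n).

Answer: O(n log n)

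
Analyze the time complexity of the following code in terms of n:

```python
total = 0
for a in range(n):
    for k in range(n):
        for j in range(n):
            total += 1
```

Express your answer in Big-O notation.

Each loop level contributes: n × n × n. Multiplying the contributions gives O(n^3).

Answer: O(n^3)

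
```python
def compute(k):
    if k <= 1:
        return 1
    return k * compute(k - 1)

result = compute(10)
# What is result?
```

compute(10) = 10 * 9 * 8 * 7 * 6 * 5 * 4 * 3 * 2 * 1 = 3628800

Answer: 3628800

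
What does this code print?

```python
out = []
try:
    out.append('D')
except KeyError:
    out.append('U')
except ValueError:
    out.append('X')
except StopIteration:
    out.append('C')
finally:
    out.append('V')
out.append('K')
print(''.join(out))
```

Execution trace: 'D' (try body, no exception) → 'V' (finally) → 'K' (after the try/except). Output: DVK

Answer: DVK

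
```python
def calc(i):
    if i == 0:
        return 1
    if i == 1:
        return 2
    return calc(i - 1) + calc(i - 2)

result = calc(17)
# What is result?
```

Build up from base cases: calc(0)=1, calc(1)=2, calc(2)=3, calc(3)=5, calc(4)=8, calc(5)=13, calc(6)=21, ..., calc(17)=4181

Answer: 4181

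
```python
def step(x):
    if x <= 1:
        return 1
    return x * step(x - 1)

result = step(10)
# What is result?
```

step(10) = 10 * 9 * 8 * 7 * 6 * 5 * 4 * 3 * 2 * 1 = 3628800

Answer: 3628800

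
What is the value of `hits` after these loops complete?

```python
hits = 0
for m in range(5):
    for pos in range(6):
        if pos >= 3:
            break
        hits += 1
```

Inner breaks at 3, outer runs 5 times
`hits` takes the values: 0 → 1 → 2 → 3 → 4 → 5 → 6 → 7 → 8 → 9 → 10 → 11 → 12 → 13 → 14 → 15

Answer: 15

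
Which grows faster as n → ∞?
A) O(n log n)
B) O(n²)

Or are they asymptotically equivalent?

O(n log n) vs O(n²): Higher order terms dominate.

Answer: B) O(n²) grows faster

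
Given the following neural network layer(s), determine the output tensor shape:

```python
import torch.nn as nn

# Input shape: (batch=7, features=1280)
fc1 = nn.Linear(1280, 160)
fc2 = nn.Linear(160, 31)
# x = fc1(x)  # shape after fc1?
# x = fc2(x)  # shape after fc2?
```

Input: (7, 1280) -> after fc1: (7, 160) -> Output: (7, 31)

Answer: (7, 31)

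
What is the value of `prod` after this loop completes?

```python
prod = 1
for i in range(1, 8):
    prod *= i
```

7! = 5040
`prod` takes the values: 1 → 2 → 6 → 24 → 120 → 720 → 5040

Answer: 5040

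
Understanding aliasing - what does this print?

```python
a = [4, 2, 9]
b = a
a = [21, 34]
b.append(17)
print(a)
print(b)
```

Key concept: rebinding vs mutation: a is rebound to a new list, b still points at the original.
Step by step:
`a = [4, 2, 9]` → a = [4, 2, 9]
`b = a` → b = [4, 2, 9] (same object as a)
`a = [21, 34]` → a = [21, 34]
`b.append(17)` → b = [4, 2, 9, 17]
`print(a)` → prints [21, 34]
`print(b)` → prints [4, 2, 9, 17]

Answer:
[21, 34]
[4, 2, 9, 17]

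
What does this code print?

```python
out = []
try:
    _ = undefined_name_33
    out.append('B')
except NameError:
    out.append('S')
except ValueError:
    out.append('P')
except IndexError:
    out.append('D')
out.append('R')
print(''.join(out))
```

Execution trace: 'S' (except NameError) → 'R' (after the try/except). Output: SR

Answer: SR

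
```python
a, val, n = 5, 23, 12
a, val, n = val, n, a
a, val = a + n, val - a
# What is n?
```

Trace:
`a, val, n = 5, 23, 12` → a = 5; val = 23; n = 12
`a, val, n = val, n, a` → a = 23; val = 12; n = 5
`a, val = a + n, val - a` → a = 28; val = -11
So n = 5

Answer: 5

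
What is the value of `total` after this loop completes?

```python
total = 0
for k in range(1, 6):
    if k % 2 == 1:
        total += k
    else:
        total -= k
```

Add odd, subtract even
`total` takes the values: 0 → 1 → -1 → 2 → -2 → 3

Answer: 3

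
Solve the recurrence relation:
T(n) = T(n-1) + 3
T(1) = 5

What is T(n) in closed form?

Unrolling: T(n) = T(1) + 3·(n-1) = 5 + 3(n-1) = 3n + 2.

Answer: T(n) = 3n + 2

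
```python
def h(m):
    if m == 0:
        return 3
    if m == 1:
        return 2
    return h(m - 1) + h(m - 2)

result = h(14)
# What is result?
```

Build up from base cases: h(0)=3, h(1)=2, h(2)=5, h(3)=7, h(4)=12, h(5)=19, h(6)=31, ..., h(14)=1453

Answer: 1453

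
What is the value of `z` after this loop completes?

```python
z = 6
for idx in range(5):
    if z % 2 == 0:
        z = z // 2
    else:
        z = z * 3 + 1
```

Collatz-style transformation from 6
`z` takes the values: 6 → 3 → 10 → 5 → 16 → 8

Answer: 8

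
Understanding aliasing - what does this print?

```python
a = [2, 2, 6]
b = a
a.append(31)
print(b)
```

Key concept: basic list aliasing.
Step by step:
`a = [2, 2, 6]` → a = [2, 2, 6]
`b = a` → b = [2, 2, 6] (same object as a)
`a.append(31)` → a = [2, 2, 6, 31] (same object as b); b = [2, 2, 6, 31] (same object as a)
`print(b)` → prints [2, 2, 6, 31]

Answer: [2, 2, 6, 31]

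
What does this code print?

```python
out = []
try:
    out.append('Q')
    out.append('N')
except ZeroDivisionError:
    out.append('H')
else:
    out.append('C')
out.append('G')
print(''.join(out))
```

Execution trace: 'Q' (try body) → 'N' (try body, no exception) → 'C' (else) → 'G' (after the try/except). Output: QNCG

Answer: QNCG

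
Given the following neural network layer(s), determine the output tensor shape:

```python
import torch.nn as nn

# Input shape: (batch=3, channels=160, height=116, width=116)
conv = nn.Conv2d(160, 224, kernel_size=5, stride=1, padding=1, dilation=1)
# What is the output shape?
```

Input: (3, 160, 116, 116) -> Output: (3, 224, 114, 114)

Answer: (3, 224, 114, 114)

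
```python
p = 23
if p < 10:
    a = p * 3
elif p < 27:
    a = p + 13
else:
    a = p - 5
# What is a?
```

Trace:
`p = 23` → p = 23
`if p < 10: ...` → p < 10 is False, p < 27 is True → a = 36
So a = 36

Answer: 36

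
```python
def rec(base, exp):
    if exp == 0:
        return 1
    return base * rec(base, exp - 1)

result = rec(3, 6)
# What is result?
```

rec(3, 6) = 3 * 3 * 3 * 3 * 3 * 3 = 729

Answer: 729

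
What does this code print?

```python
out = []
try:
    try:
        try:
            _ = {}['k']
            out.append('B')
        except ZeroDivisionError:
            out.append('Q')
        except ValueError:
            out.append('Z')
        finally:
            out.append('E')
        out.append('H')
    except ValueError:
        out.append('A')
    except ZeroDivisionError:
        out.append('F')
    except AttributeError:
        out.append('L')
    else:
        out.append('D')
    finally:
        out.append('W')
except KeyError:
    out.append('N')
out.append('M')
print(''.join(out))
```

Execution trace: 'E' (inner finally) → 'W' (finally) → 'N' (outer except KeyError) → 'M' (after the try/except). Output: EWNM

Answer: EWNM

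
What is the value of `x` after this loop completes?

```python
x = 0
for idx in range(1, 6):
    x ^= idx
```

XOR of 1 to 5
`x` takes the values: 0 → 1 → 3 → 0 → 4 → 1

Answer: 1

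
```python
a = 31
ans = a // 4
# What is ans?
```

Trace:
`a = 31` → a = 31
`ans = a // 4` → ans = 7
So ans = 7

Answer: 7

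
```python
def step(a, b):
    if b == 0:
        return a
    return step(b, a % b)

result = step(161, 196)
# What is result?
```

step(161, 196) -> step(196, 161) -> step(161, 35) -> step(35, 21) -> step(21, 14) -> step(14, 7) -> step(7, 0) -> 7

Answer: 7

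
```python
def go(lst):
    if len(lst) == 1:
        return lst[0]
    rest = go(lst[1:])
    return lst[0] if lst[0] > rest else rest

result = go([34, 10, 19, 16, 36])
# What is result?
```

Recursive max over [34, 10, 19, 16, 36] = 36

Answer: 36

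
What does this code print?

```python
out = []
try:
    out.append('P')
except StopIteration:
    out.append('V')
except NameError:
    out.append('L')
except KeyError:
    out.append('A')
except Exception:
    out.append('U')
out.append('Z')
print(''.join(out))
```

Execution trace: 'P' (try body, no exception) → 'Z' (after the try/except). Output: PZ

Answer: PZ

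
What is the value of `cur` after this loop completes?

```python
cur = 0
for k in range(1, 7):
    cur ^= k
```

XOR of 1 to 6
`cur` takes the values: 0 → 1 → 3 → 0 → 4 → 1 → 7

Answer: 7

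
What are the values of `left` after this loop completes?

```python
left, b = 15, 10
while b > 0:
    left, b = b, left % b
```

GCD of 15 and 10
`left` takes the values: 15 → 10 → 5

Answer: 5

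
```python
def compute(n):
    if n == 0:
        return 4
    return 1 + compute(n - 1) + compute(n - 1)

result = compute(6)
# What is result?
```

compute(n) = 1 + 2·compute(n-1), compute(0)=4. Closed form: (4+1)·2^6 - 1 = 319.

Answer: 319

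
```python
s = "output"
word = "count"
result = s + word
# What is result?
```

Trace:
`s = "output"` → s = 'output'
`word = "count"` → word = 'count'
`result = s + word` → result = 'outputcount'
So result = 'outputcount'

Answer: 'outputcount'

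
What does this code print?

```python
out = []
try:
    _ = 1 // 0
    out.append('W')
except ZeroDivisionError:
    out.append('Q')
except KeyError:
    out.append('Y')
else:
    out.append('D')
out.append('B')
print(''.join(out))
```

Execution trace: 'Q' (except ZeroDivisionError) → 'B' (after the try/except). Output: QB

Answer: QB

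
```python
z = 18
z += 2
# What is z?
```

Trace:
`z = 18` → z = 18
`z += 2` → z = 20
So z = 20

Answer: 20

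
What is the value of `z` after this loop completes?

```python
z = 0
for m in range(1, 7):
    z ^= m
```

XOR of 1 to 6
`z` takes the values: 0 → 1 → 3 → 0 → 4 → 1 → 7

Answer: 7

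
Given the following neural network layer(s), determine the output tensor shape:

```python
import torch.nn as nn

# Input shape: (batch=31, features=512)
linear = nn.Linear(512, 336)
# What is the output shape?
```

Input: (31, 512) -> Output: (31, 336)

Answer: (31, 336)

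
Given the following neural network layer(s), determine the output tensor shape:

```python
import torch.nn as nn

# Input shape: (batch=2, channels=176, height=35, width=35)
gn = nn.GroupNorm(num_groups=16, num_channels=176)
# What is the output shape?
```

Input: (2, 176, 35, 35) -> Output: (2, 176, 35, 35)

Answer: (2, 176, 35, 35)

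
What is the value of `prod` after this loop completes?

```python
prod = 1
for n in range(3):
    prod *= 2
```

2^3 = 8
`prod` takes the values: 1 → 2 → 4 → 8

Answer: 8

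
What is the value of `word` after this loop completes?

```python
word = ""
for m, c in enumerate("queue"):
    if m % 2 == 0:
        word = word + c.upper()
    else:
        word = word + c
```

Uppercase even positions in 'queue'
`word` takes the values: "" → "Q" → "Qu" → "QuE" → "QuEu" → "QuEuE"

Answer: "QuEuE"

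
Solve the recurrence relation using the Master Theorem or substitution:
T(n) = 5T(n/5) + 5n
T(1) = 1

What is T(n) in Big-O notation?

By Master Theorem: a=5, b=5, f(n)=5n. Since log_5(5) = 1 and f(n) = Θ(n^1), Case 2 applies. T(n) = O(n log n).

Answer: O(n log n)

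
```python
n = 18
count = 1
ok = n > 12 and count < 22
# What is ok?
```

Trace:
`n = 18` → n = 18
`count = 1` → count = 1
`ok = n > 12 and count < 22` → ok = True
So ok = True

Answer: True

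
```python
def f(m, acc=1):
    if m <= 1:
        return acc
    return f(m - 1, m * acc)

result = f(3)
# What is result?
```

Accumulator trace (n, acc): (3, 1) -> (2, 3) -> (1, 6) -> return 6

Answer: 6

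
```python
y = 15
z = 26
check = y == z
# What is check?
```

Trace:
`y = 15` → y = 15
`z = 26` → z = 26
`check = y == z` → check = False
So check = False

Answer: False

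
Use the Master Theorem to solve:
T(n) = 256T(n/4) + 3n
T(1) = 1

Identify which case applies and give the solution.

a=256, b=4, f(n)=3n. log_4(256) = 4. Since c=1 < 4, Case 1 applies: T(n) = Θ(n^log_b(a)) = O(n^4).

Answer: O(n^4) - Case 1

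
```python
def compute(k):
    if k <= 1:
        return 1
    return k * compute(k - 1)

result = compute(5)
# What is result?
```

compute(5) = 5 * 4 * 3 * 2 * 1 = 120

Answer: 120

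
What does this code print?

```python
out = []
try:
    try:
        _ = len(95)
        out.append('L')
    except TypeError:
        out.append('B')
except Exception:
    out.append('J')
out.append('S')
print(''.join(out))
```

Execution trace: 'B' (inner except TypeError) → 'S' (after the try/except). Output: BS

Answer: BS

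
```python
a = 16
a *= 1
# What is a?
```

Trace:
`a = 16` → a = 16
`a *= 1` → a = 16
So a = 16

Answer: 16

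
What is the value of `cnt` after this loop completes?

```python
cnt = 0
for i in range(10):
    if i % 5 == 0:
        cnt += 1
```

Count numbers divisible by 5 in range(10)
`cnt` takes the values: 0 → 1 → 2

Answer: 2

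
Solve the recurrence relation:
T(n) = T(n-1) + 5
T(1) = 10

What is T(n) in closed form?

Unrolling: T(n) = T(1) + 5·(n-1) = 10 + 5(n-1) = 5n + 5.

Answer: T(n) = 5n + 5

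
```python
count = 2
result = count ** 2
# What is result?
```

Trace:
`count = 2` → count = 2
`result = count ** 2` → result = 4
So result = 4

Answer: 4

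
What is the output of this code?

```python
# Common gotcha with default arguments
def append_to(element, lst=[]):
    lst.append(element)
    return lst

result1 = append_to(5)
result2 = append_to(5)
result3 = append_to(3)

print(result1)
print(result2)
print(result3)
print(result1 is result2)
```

Key concept: mutable default argument gotcha.
Step by step:
`result1 = append_to(5)` → result1 = [5]
`result2 = append_to(5)` → result1 = [5, 5] (same object as result2); result2 = [5, 5] (same object as result1)
`result3 = append_to(3)` → result1 = [5, 5, 3] (same object as result2, result3); result2 = [5, 5, 3] (same object as result1, result3); result3 = [5, 5, 3] (same object as result1, result2)
`print(result1)` → prints [5, 5, 3]
`print(result2)` → prints [5, 5, 3]
`print(result3)` → prints [5, 5, 3]
`print(result1 is result2)` → prints True

Answer:
[5, 5, 3]
[5, 5, 3]
[5, 5, 3]
True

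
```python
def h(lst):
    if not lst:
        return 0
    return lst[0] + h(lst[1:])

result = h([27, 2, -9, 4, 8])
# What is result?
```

27 + 2 + (-9) + 4 + 8 + 0 = 32

Answer: 32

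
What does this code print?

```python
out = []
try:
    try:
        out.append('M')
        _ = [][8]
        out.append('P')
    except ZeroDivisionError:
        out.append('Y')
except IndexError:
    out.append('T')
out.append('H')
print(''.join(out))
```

Execution trace: 'M' (try body) → 'T' (outer except IndexError) → 'H' (after the try/except). Output: MTH

Answer: MTH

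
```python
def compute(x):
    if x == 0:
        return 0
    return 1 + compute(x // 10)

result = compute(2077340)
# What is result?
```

Count of digits of 2077340: 7

Answer: 7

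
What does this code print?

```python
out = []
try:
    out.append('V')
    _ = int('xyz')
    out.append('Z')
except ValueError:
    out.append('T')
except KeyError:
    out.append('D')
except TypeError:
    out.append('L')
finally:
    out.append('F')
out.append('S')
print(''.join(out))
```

Execution trace: 'V' (try body) → 'T' (except ValueError) → 'F' (finally) → 'S' (after the try/except). Output: VTFS

Answer: VTFS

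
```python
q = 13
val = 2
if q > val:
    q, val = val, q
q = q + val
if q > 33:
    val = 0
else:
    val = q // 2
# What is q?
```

Trace:
`q = 13` → q = 13
`val = 2` → val = 2
`if q > val: ...` → q > val is True → q = 2; val = 13
`q = q + val` → q = 15
`if q > 33: ...` → q > 33 is False, take else branch → val = 7
So q = 15

Answer: 15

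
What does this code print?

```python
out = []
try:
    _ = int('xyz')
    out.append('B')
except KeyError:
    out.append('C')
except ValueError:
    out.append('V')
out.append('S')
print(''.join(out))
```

Execution trace: 'V' (except ValueError) → 'S' (after the try/except). Output: VS

Answer: VS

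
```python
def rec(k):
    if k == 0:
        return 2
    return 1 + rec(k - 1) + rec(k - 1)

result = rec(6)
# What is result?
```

rec(k) = 1 + 2·rec(k-1), rec(0)=2. Closed form: (2+1)·2^6 - 1 = 191.

Answer: 191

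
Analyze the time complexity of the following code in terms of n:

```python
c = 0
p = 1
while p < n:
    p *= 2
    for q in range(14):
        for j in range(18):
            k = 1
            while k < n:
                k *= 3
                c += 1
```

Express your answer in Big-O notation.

Each loop level contributes: log n × 1 × 1 × log n. Multiplying the contributions gives O(log² n).

Answer: O(log² n)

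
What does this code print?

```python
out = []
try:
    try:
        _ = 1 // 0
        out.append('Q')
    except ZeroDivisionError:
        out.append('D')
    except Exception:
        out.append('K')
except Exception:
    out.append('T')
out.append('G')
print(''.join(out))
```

Execution trace: 'D' (inner except ZeroDivisionError) → 'G' (after the try/except). Output: DG

Answer: DG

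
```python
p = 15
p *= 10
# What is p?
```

Trace:
`p = 15` → p = 15
`p *= 10` → p = 150
So p = 150

Answer: 150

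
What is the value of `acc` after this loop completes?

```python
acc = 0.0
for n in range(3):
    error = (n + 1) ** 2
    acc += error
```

Sum of squared losses 1² + 2² + ... + 3²
`acc` takes the values: 0.0 → 1.0 → 5.0 → 14.0

Answer: 14.0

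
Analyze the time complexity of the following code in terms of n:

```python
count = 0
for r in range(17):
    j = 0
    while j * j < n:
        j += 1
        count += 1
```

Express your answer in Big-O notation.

Each loop level contributes: 1 × √n. Multiplying the contributions gives O(√n).

Answer: O(√n)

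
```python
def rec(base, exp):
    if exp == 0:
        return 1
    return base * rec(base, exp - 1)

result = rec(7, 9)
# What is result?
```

rec(7, 9) = 7 * 7 * 7 * 7 * 7 * 7 * 7 * 7 * 7 = 40353607

Answer: 40353607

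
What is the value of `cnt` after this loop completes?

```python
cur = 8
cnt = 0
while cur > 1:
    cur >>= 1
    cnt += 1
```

Count right shifts until 1
`cnt` takes the values: 0 → 1 → 2 → 3

Answer: 3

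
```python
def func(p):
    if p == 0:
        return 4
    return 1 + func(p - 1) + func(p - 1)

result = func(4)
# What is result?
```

func(p) = 1 + 2·func(p-1), func(0)=4. Closed form: (4+1)·2^4 - 1 = 79.

Answer: 79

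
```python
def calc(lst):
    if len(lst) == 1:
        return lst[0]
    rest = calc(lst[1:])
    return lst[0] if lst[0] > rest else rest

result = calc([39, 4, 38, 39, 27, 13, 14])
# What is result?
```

Recursive max over [39, 4, 38, 39, 27, 13, 14] = 39

Answer: 39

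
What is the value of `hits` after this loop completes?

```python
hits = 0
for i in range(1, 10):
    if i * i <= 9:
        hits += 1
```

Count numbers where i² ≤ 9
`hits` takes the values: 0 → 1 → 2 → 3

Answer: 3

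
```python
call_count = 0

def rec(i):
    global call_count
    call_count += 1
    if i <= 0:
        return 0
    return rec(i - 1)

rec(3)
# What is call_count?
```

Linear recursion stepping by 1: 4 calls from i=3 down to ≤0.

Answer: 4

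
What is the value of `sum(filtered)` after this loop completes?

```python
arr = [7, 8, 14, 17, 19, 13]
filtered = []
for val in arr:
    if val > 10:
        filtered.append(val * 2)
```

Sum of doubled values > 10
`filtered` takes the values: [] → [28] → [28, 34] → [28, 34, 38] → [28, 34, 38, 26]
So `sum(filtered)` = 126

Answer: 126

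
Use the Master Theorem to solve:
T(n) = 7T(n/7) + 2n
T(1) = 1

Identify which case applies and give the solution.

a=7, b=7, f(n)=2n. log_7(7) = 1. Since c=1 = 1, Case 2 applies: T(n) = Θ(n^log_b(a) · log n) = O(n log n).

Answer: O(n log n) - Case 2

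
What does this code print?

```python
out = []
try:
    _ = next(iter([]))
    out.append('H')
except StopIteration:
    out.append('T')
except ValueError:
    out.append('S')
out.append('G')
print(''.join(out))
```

Execution trace: 'T' (except StopIteration) → 'G' (after the try/except). Output: TG

Answer: TG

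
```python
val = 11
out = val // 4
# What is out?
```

Trace:
`val = 11` → val = 11
`out = val // 4` → out = 2
So out = 2

Answer: 2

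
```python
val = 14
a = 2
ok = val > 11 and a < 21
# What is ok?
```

Trace:
`val = 14` → val = 14
`a = 2` → a = 2
`ok = val > 11 and a < 21` → ok = True
So ok = True

Answer: True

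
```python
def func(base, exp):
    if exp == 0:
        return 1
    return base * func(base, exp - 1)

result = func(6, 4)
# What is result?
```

func(6, 4) = 6 * 6 * 6 * 6 = 1296

Answer: 1296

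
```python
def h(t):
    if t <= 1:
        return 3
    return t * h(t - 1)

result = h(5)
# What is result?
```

h(5) = 5 * 4 * 3 * 2 * 3 = 360

Answer: 360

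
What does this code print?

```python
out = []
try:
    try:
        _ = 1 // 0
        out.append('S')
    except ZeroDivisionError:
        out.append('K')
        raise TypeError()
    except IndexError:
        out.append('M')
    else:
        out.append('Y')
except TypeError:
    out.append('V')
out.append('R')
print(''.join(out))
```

Execution trace: 'K' (inner except ZeroDivisionError) → 'V' (outer except TypeError) → 'R' (after the try/except). Output: KVR

Answer: KVR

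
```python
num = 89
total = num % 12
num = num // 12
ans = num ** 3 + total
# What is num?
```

Trace:
`num = 89` → num = 89
`total = num % 12` → total = 5
`num = num // 12` → num = 7
`ans = num ** 3 + total` → ans = 348
So num = 7

Answer: 7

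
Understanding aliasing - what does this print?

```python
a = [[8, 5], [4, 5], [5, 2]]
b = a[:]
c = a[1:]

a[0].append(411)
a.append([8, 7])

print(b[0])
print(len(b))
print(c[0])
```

Key concept: slice with nested mutation.
Step by step:
`a = [[8, 5], [4, 5], [5, 2]]` → a = [[8, 5], [4, 5], [5, 2]]
`b = a[:]` → b = [[8, 5], [4, 5], [5, 2]]
`c = a[1:]` → c = [[4, 5], [5, 2]]
`a[0].append(411)` → a = [[8, 5, 411], [4, 5], [5, 2]]; b = [[8, 5, 411], [4, 5], [5, 2]]
`a.append([8, 7])` → a = [[8, 5, 411], [4, 5], [5, 2], [8, 7]]
`print(b[0])` → prints [8, 5, 411]
`print(len(b))` → prints 3
`print(c[0])` → prints [4, 5]

Answer:
[8, 5, 411]
3
[4, 5]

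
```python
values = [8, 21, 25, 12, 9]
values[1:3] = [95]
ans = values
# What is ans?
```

Trace:
`values = [8, 21, 25, 12, 9]` → values = [8, 21, 25, 12, 9]
`values[1:3] = [95]` → values = [8, 95, 12, 9]
`ans = values` → ans = [8, 95, 12, 9]
So ans = [8, 95, 12, 9]

Answer: [8, 95, 12, 9]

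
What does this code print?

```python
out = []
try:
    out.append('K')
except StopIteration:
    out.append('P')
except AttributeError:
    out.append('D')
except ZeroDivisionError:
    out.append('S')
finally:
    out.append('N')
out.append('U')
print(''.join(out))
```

Execution trace: 'K' (try body, no exception) → 'N' (finally) → 'U' (after the try/except). Output: KNU

Answer: KNU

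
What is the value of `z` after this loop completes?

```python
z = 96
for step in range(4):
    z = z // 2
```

Halve 4 times: 96 // 2^4 = 6
`z` takes the values: 96 → 48 → 24 → 12 → 6

Answer: 6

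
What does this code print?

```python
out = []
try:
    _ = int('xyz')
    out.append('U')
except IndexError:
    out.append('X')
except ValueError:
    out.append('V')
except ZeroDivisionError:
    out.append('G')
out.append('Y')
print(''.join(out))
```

Execution trace: 'V' (except ValueError) → 'Y' (after the try/except). Output: VY

Answer: VY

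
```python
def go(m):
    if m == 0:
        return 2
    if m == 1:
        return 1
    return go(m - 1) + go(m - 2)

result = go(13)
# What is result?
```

Build up from base cases: go(0)=2, go(1)=1, go(2)=3, go(3)=4, go(4)=7, go(5)=11, go(6)=18, ..., go(13)=521

Answer: 521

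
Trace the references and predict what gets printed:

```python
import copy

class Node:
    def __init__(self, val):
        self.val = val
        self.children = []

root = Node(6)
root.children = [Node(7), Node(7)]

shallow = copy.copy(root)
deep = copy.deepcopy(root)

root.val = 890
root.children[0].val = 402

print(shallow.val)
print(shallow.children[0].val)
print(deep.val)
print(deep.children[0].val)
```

Key concept: deep copy with custom objects.
Step by step:
`root = Node(6)` → root = Node(val=6, children=[])
`root.children = [Node(7), Node(7)]` → root = Node(val=6, children=[Node(val=7, children=[]), Node(val=7, children=[])])
`shallow = copy.copy(root)` → shallow = Node(val=6, children=[Node(val=7, children=[]), Node(val=7, children=[])])
`deep = copy.deepcopy(root)` → deep = Node(val=6, children=[Node(val=7, children=[]), Node(val=7, children=[])])
`root.val = 890` → root = Node(val=890, children=[Node(val=7, children=[]), Node(val=7, children=[])])
`root.children[0].val = 402` → root = Node(val=890, children=[Node(val=402, children=[]), Node(val=7, children=[])]); shallow = Node(val=6, children=[Node(val=402, children=[]), Node(val=7, children=[])])
`print(shallow.val)` → prints 6
`print(shallow.children[0].val)` → prints 402
`print(deep.val)` → prints 6
`print(deep.children[0].val)` → prints 7

Answer:
6
402
6
7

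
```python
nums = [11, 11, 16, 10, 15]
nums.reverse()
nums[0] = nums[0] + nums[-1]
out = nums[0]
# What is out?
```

Trace:
`nums = [11, 11, 16, 10, 15]` → nums = [11, 11, 16, 10, 15]
`nums.reverse()` → nums = [15, 10, 16, 11, 11]
`nums[0] = nums[0] + nums[-1]` → nums = [26, 10, 16, 11, 11]
`out = nums[0]` → out = 26
So out = 26

Answer: 26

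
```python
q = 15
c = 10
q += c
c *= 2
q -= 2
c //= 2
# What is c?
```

Trace:
`q = 15` → q = 15
`c = 10` → c = 10
`q += c` → q = 25
`c *= 2` → c = 20
`q -= 2` → q = 23
`c //= 2` → c = 10
So c = 10

Answer: 10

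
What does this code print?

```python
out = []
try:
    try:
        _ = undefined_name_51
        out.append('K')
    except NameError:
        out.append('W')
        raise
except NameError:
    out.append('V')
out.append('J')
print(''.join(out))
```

Execution trace: 'W' (inner except NameError) → 'V' (outer except NameError) → 'J' (after the try/except). Output: WVJ

Answer: WVJ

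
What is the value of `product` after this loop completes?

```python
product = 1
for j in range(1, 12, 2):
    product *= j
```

Product of 1, 3, 5, ... up to 11
`product` takes the values: 1 → 3 → 15 → 105 → 945 → 10395

Answer: 10395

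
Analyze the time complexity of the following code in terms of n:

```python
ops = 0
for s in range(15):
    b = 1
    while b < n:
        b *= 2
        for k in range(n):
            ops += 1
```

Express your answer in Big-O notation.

Each loop level contributes: 1 × log n × n. Multiplying the contributions gives O(n log n).

Answer: O(n log n)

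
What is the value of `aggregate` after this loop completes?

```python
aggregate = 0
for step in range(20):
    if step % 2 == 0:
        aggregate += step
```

Sum of even numbers 0 to 19
`aggregate` takes the values: 0 → 2 → 6 → 12 → 20 → 30 → 42 → 56 → 72 → 90

Answer: 90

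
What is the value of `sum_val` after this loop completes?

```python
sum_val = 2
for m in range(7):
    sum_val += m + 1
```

Start at 2, add 1 to 7 = 30
`sum_val` takes the values: 2 → 3 → 5 → 8 → 12 → 17 → 23 → 30

Answer: 30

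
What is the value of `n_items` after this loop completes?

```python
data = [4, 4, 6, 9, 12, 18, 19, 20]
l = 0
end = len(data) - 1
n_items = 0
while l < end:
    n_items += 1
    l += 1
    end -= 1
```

Iterations until pointers meet (list length 8)
`n_items` takes the values: 0 → 1 → 2 → 3 → 4

Answer: 4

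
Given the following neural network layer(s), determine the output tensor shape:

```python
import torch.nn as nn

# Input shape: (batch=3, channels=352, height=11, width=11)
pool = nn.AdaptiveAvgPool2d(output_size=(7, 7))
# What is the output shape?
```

Input: (3, 352, 11, 11) -> Output: (3, 352, 7, 7)

Answer: (3, 352, 7, 7)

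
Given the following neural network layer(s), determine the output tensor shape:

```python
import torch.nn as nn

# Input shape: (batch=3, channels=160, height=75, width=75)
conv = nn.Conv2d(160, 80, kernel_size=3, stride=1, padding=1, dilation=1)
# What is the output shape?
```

Input: (3, 160, 75, 75) -> Output: (3, 80, 75, 75)

Answer: (3, 80, 75, 75)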